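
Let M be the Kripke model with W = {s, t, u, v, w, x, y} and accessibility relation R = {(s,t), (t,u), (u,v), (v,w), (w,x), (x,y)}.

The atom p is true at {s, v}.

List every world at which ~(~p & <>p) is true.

s: ~p & <>p is F. ✓
t: ~p & <>p is F. ✓
u: ~p & <>p is T. ✗
v: ~p & <>p is F. ✓
w: ~p & <>p is F. ✓
x: ~p & <>p is F. ✓
y: ~p & <>p is F. ✓

{s, t, v, w, x, y}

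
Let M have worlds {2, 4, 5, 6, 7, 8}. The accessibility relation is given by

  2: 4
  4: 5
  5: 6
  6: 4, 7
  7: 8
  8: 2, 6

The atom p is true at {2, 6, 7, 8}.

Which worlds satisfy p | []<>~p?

2: p is T, []<>~p is T. ✓
4: p is F, []<>~p is F. ✗
5: p is F, []<>~p is T. ✓
6: p is T, []<>~p is F. ✓
7: p is T, []<>~p is F. ✓
8: p is T, []<>~p is T. ✓

{2, 5, 6, 7, 8}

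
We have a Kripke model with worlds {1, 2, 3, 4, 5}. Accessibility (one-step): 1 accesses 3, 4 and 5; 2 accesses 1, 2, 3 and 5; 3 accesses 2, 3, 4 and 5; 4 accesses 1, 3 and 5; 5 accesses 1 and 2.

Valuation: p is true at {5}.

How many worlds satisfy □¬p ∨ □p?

1: □¬p is F, □p is F. ✗
2: □¬p is F, □p is F. ✗
3: □¬p is F, □p is F. ✗
4: □¬p is F, □p is F. ✗
5: □¬p is T, □p is F. ✓
Satisfying worlds: {5}.

1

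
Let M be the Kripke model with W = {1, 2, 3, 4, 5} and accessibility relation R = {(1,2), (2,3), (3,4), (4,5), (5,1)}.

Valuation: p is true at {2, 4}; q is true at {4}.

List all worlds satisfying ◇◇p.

1: successors {2}; ◇p there: 2:F. ✗
2: successors {3}; ◇p there: 3:T. ✓
3: successors {4}; ◇p there: 4:F. ✗
4: successors {5}; ◇p there: 5:F. ✗
5: successors {1}; ◇p there: 1:T. ✓

{2, 5}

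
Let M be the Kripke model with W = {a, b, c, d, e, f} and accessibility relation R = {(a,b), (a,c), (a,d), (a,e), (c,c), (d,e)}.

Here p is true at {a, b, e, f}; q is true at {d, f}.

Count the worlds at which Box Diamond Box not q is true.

a: successors {b, c, d, e}; Diamond Box not q there: b:F, c:T, d:T, e:F. ✗
b: no successors, so Box Diamond Box not q holds vacuously. ✓
c: successors {c}; Diamond Box not q there: c:T. ✓
d: successors {e}; Diamond Box not q there: e:F. ✗
e: no successors, so Box Diamond Box not q holds vacuously. ✓
f: no successors, so Box Diamond Box not q holds vacuously. ✓
Satisfying worlds: {b, c, e, f}.

4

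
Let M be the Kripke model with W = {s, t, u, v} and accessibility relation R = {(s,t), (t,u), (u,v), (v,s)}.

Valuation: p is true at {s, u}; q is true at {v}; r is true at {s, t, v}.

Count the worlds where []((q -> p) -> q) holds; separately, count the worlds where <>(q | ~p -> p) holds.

1 and 2

For []((q -> p) -> q):
s: successors {t}; (q -> p) -> q there: t:F. ✗
t: successors {u}; (q -> p) -> q there: u:F. ✗
u: successors {v}; (q -> p) -> q there: v:T. ✓
v: successors {s}; (q -> p) -> q there: s:F. ✗
— 1 world.
For <>(q | ~p -> p):
s: successors {t}; q | ~p -> p there: t:F. ✗
t: successors {u}; q | ~p -> p there: u:T. ✓
u: successors {v}; q | ~p -> p there: v:F. ✗
v: successors {s}; q | ~p -> p there: s:T. ✓
— 2 worlds.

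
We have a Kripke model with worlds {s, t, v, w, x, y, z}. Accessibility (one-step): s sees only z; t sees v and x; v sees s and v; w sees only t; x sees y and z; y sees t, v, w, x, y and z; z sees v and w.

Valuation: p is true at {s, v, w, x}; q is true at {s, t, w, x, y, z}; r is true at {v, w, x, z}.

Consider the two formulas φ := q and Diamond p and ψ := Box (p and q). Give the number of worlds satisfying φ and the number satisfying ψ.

For q and Diamond p:
s: q is T, Diamond p is F. ✗
t: q is T, Diamond p is T. ✓
v: q is F, Diamond p is T. ✗
w: q is T, Diamond p is F. ✗
x: q is T, Diamond p is F. ✗
y: q is T, Diamond p is T. ✓
z: q is T, Diamond p is T. ✓
— 3 worlds.
For Box (p and q):
s: successors {z}; p and q there: z:F. ✗
t: successors {v, x}; p and q there: v:F, x:T. ✗
v: successors {s, v}; p and q there: s:T, v:F. ✗
w: successors {t}; p and q there: t:F. ✗
x: successors {y, z}; p and q there: y:F, z:F. ✗
y: successors {t, v, w, x, y, z}; p and q there: t:F, v:F, w:T, x:T, y:F, z:F. ✗
z: successors {v, w}; p and q there: v:F, w:T. ✗
— 0 worlds.

3 and 0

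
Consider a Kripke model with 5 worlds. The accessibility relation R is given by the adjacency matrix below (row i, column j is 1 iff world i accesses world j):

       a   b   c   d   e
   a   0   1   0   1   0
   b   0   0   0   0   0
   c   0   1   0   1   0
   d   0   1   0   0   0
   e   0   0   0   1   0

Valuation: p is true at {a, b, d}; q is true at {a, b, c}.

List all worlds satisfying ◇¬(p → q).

{a, c, e}

a: successors {b, d}; ¬(p → q) there: b:F, d:T. ✓
b: no successors, so ◇¬(p → q) fails. ✗
c: successors {b, d}; ¬(p → q) there: b:F, d:T. ✓
d: successors {b}; ¬(p → q) there: b:F. ✗
e: successors {d}; ¬(p → q) there: d:T. ✓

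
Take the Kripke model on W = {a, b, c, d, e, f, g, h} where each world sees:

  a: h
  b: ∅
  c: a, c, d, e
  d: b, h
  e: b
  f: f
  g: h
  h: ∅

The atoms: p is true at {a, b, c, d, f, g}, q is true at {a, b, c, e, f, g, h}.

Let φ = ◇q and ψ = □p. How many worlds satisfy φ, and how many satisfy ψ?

For ◇q:
a: successors {h}; q there: h:T. ✓
b: no successors, so ◇q fails. ✗
c: successors {a, c, d, e}; q there: a:T, c:T, d:F, e:T. ✓
d: successors {b, h}; q there: b:T, h:T. ✓
e: successors {b}; q there: b:T. ✓
f: successors {f}; q there: f:T. ✓
g: successors {h}; q there: h:T. ✓
h: no successors, so ◇q fails. ✗
— 6 worlds.
For □p:
a: successors {h}; p there: h:F. ✗
b: no successors, so □p holds vacuously. ✓
c: successors {a, c, d, e}; p there: a:T, c:T, d:T, e:F. ✗
d: successors {b, h}; p there: b:T, h:F. ✗
e: successors {b}; p there: b:T. ✓
f: successors {f}; p there: f:T. ✓
g: successors {h}; p there: h:F. ✗
h: no successors, so □p holds vacuously. ✓
— 4 worlds.

6 and 4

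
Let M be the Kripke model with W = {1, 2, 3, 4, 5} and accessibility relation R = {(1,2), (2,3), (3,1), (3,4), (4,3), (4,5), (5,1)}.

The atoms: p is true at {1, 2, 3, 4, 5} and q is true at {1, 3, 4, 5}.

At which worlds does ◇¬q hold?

1: successors {2}; ¬q there: 2:T. ✓
2: successors {3}; ¬q there: 3:F. ✗
3: successors {1, 4}; ¬q there: 1:F, 4:F. ✗
4: successors {3, 5}; ¬q there: 3:F, 5:F. ✗
5: successors {1}; ¬q there: 1:F. ✗

{1}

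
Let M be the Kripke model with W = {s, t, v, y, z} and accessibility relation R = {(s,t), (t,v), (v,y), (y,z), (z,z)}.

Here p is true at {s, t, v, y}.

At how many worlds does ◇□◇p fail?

s: successors {t}; □◇p there: t:T. ✓
t: successors {v}; □◇p there: v:F. ✗
v: successors {y}; □◇p there: y:F. ✗
y: successors {z}; □◇p there: z:F. ✗
z: successors {z}; □◇p there: z:F. ✗
Satisfying worlds: {s}.
So ◇□◇p fails at the other 4 worlds.

4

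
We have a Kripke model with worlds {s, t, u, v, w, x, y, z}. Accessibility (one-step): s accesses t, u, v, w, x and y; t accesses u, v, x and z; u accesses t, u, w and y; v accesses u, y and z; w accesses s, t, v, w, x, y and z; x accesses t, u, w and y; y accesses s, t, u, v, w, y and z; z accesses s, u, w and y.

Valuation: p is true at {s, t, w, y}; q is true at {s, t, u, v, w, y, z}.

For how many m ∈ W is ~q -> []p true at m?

s: ~q is F, []p is F. ✓
t: ~q is F, []p is F. ✓
u: ~q is F, []p is F. ✓
v: ~q is F, []p is F. ✓
w: ~q is F, []p is F. ✓
x: ~q is T, []p is F. ✗
y: ~q is F, []p is F. ✓
z: ~q is F, []p is F. ✓
Satisfying worlds: {s, t, u, v, w, y, z}.

7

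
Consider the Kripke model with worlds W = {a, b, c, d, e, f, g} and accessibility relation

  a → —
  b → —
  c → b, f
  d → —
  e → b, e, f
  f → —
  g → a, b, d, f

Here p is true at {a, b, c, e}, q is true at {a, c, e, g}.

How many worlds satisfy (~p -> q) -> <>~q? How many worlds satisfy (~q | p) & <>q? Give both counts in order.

For (~p -> q) -> <>~q:
a: ~p -> q is T, <>~q is F. ✗
b: ~p -> q is T, <>~q is F. ✗
c: ~p -> q is T, <>~q is T. ✓
d: ~p -> q is F, <>~q is F. ✓
e: ~p -> q is T, <>~q is T. ✓
f: ~p -> q is F, <>~q is F. ✓
g: ~p -> q is T, <>~q is T. ✓
— 5 worlds.
For (~q | p) & <>q:
a: ~q | p is T, <>q is F. ✗
b: ~q | p is T, <>q is F. ✗
c: ~q | p is T, <>q is F. ✗
d: ~q | p is T, <>q is F. ✗
e: ~q | p is T, <>q is T. ✓
f: ~q | p is T, <>q is F. ✗
g: ~q | p is F, <>q is T. ✗
— 1 world.

5 and 1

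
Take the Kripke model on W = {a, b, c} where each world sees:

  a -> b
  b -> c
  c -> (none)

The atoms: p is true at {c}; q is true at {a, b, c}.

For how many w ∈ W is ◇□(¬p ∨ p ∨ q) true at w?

2

a: successors {b}; □(¬p ∨ p ∨ q) there: b:T. ✓
b: successors {c}; □(¬p ∨ p ∨ q) there: c:T. ✓
c: no successors, so ◇□(¬p ∨ p ∨ q) fails. ✗
Satisfying worlds: {a, b}.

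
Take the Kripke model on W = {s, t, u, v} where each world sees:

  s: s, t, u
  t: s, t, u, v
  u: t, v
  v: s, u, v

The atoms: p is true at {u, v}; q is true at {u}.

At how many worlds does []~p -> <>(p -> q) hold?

4

s: []~p is F, <>(p -> q) is T. ✓
t: []~p is F, <>(p -> q) is T. ✓
u: []~p is F, <>(p -> q) is T. ✓
v: []~p is F, <>(p -> q) is T. ✓
Satisfying worlds: {s, t, u, v}.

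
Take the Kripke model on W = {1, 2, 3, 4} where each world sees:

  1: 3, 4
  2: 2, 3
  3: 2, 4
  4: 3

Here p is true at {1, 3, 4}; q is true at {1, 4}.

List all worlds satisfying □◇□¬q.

1: successors {3, 4}; ◇□¬q there: 3:T, 4:F. ✗
2: successors {2, 3}; ◇□¬q there: 2:T, 3:T. ✓
3: successors {2, 4}; ◇□¬q there: 2:T, 4:F. ✗
4: successors {3}; ◇□¬q there: 3:T. ✓

{2, 4}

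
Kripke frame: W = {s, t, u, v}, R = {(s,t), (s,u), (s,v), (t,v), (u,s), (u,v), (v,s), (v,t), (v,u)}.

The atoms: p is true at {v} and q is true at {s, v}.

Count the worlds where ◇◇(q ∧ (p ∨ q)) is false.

0

s: successors {t, u, v}; ◇(q ∧ (p ∨ q)) there: t:T, u:T, v:T. ✓
t: successors {v}; ◇(q ∧ (p ∨ q)) there: v:T. ✓
u: successors {s, v}; ◇(q ∧ (p ∨ q)) there: s:T, v:T. ✓
v: successors {s, t, u}; ◇(q ∧ (p ∨ q)) there: s:T, t:T, u:T. ✓
Satisfying worlds: {s, t, u, v}.
So ◇◇(q ∧ (p ∨ q)) fails at the other 0 worlds.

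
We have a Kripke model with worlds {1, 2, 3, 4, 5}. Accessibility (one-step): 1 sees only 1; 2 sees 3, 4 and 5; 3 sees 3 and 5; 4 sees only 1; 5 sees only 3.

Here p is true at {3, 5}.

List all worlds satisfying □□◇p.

{3, 5}

1: successors {1}; □◇p there: 1:F. ✗
2: successors {3, 4, 5}; □◇p there: 3:T, 4:F, 5:T. ✗
3: successors {3, 5}; □◇p there: 3:T, 5:T. ✓
4: successors {1}; □◇p there: 1:F. ✗
5: successors {3}; □◇p there: 3:T. ✓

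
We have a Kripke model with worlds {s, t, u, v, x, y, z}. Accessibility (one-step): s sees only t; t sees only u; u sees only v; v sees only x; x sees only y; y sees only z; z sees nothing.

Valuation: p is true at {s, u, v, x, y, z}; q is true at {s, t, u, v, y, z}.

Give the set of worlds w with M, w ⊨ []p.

s: successors {t}; p there: t:F. ✗
t: successors {u}; p there: u:T. ✓
u: successors {v}; p there: v:T. ✓
v: successors {x}; p there: x:T. ✓
x: successors {y}; p there: y:T. ✓
y: successors {z}; p there: z:T. ✓
z: no successors, so []p holds vacuously. ✓

{t, u, v, x, y, z}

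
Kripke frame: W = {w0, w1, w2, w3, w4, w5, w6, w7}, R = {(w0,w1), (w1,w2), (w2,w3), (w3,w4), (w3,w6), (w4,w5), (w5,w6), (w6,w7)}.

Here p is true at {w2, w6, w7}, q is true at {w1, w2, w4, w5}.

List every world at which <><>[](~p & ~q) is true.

w0: successors {w1}; <>[](~p & ~q) there: w1:T. ✓
w1: successors {w2}; <>[](~p & ~q) there: w2:F. ✗
w2: successors {w3}; <>[](~p & ~q) there: w3:F. ✗
w3: successors {w4, w6}; <>[](~p & ~q) there: w4:F, w6:T. ✓
w4: successors {w5}; <>[](~p & ~q) there: w5:F. ✗
w5: successors {w6}; <>[](~p & ~q) there: w6:T. ✓
w6: successors {w7}; <>[](~p & ~q) there: w7:F. ✗
w7: no successors, so <><>[](~p & ~q) fails. ✗

{w0, w3, w5}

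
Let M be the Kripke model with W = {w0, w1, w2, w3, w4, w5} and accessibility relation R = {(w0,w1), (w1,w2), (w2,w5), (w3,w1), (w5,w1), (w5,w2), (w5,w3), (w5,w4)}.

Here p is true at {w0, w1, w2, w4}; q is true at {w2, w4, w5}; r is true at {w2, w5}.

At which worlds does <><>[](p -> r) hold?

w0: successors {w1}; <>[](p -> r) there: w1:T. ✓
w1: successors {w2}; <>[](p -> r) there: w2:F. ✗
w2: successors {w5}; <>[](p -> r) there: w5:T. ✓
w3: successors {w1}; <>[](p -> r) there: w1:T. ✓
w4: no successors, so <><>[](p -> r) fails. ✗
w5: successors {w1, w2, w3, w4}; <>[](p -> r) there: w1:T, w2:F, w3:T, w4:F. ✓

{w0, w2, w3, w5}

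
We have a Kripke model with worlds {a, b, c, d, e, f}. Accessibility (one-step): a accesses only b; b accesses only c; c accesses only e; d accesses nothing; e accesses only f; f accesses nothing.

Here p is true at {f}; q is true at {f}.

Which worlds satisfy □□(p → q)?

a: successors {b}; □(p → q) there: b:T. ✓
b: successors {c}; □(p → q) there: c:T. ✓
c: successors {e}; □(p → q) there: e:T. ✓
d: no successors, so □□(p → q) holds vacuously. ✓
e: successors {f}; □(p → q) there: f:T. ✓
f: no successors, so □□(p → q) holds vacuously. ✓

{a, b, c, d, e, f}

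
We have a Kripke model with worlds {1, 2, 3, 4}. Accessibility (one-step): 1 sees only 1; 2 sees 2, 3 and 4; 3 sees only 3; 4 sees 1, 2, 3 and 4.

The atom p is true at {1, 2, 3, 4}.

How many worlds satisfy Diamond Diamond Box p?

1: successors {1}; Diamond Box p there: 1:T. ✓
2: successors {2, 3, 4}; Diamond Box p there: 2:T, 3:T, 4:T. ✓
3: successors {3}; Diamond Box p there: 3:T. ✓
4: successors {1, 2, 3, 4}; Diamond Box p there: 1:T, 2:T, 3:T, 4:T. ✓
Satisfying worlds: {1, 2, 3, 4}.

4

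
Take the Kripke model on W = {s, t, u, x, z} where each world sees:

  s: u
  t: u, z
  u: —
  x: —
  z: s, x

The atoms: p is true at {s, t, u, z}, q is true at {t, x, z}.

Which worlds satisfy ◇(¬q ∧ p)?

{s, t, z}

s: successors {u}; ¬q ∧ p there: u:T. ✓
t: successors {u, z}; ¬q ∧ p there: u:T, z:F. ✓
u: no successors, so ◇(¬q ∧ p) fails. ✗
x: no successors, so ◇(¬q ∧ p) fails. ✗
z: successors {s, x}; ¬q ∧ p there: s:T, x:F. ✓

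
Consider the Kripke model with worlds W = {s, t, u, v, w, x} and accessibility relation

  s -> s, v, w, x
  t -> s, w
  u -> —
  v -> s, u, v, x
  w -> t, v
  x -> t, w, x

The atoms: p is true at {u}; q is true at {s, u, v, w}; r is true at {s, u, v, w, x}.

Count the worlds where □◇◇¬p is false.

s: successors {s, v, w, x}; ◇◇¬p there: s:T, v:T, w:T, x:T. ✓
t: successors {s, w}; ◇◇¬p there: s:T, w:T. ✓
u: no successors, so □◇◇¬p holds vacuously. ✓
v: successors {s, u, v, x}; ◇◇¬p there: s:T, u:F, v:T, x:T. ✗
w: successors {t, v}; ◇◇¬p there: t:T, v:T. ✓
x: successors {t, w, x}; ◇◇¬p there: t:T, w:T, x:T. ✓
Satisfying worlds: {s, t, u, w, x}.
So □◇◇¬p fails at the other 1 world.

1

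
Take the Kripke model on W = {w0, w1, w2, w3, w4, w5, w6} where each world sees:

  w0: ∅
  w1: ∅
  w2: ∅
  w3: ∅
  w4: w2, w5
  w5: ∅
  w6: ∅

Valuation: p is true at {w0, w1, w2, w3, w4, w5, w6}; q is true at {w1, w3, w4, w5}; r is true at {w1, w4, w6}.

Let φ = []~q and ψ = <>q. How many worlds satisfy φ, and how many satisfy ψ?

6 and 1

For []~q:
w0: no successors, so []~q holds vacuously. ✓
w1: no successors, so []~q holds vacuously. ✓
w2: no successors, so []~q holds vacuously. ✓
w3: no successors, so []~q holds vacuously. ✓
w4: successors {w2, w5}; ~q there: w2:T, w5:F. ✗
w5: no successors, so []~q holds vacuously. ✓
w6: no successors, so []~q holds vacuously. ✓
— 6 worlds.
For <>q:
w0: no successors, so <>q fails. ✗
w1: no successors, so <>q fails. ✗
w2: no successors, so <>q fails. ✗
w3: no successors, so <>q fails. ✗
w4: successors {w2, w5}; q there: w2:F, w5:T. ✓
w5: no successors, so <>q fails. ✗
w6: no successors, so <>q fails. ✗
— 1 world.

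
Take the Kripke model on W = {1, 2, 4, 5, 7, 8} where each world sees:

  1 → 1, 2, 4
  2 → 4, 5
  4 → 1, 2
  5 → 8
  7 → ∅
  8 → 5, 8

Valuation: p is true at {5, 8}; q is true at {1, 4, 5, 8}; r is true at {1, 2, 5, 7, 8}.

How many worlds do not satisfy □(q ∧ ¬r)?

1: successors {1, 2, 4}; q ∧ ¬r there: 1:F, 2:F, 4:T. ✗
2: successors {4, 5}; q ∧ ¬r there: 4:T, 5:F. ✗
4: successors {1, 2}; q ∧ ¬r there: 1:F, 2:F. ✗
5: successors {8}; q ∧ ¬r there: 8:F. ✗
7: no successors, so □(q ∧ ¬r) holds vacuously. ✓
8: successors {5, 8}; q ∧ ¬r there: 5:F, 8:F. ✗
Satisfying worlds: {7}.
So □(q ∧ ¬r) fails at the other 5 worlds.

5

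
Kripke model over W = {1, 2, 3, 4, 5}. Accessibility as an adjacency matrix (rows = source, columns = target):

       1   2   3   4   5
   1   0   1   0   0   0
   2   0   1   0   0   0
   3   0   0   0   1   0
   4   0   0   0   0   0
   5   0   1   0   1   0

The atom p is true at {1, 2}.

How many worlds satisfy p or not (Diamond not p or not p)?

1: p is T, not (Diamond not p or not p) is T. ✓
2: p is T, not (Diamond not p or not p) is T. ✓
3: p is F, not (Diamond not p or not p) is F. ✗
4: p is F, not (Diamond not p or not p) is F. ✗
5: p is F, not (Diamond not p or not p) is F. ✗
Satisfying worlds: {1, 2}.

2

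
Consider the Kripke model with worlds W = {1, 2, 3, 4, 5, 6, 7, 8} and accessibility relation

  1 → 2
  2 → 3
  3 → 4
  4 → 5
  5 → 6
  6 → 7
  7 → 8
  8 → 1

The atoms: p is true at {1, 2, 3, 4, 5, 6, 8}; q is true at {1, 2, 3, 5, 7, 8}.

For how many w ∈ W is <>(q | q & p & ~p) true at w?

1: successors {2}; q | q & p & ~p there: 2:T. ✓
2: successors {3}; q | q & p & ~p there: 3:T. ✓
3: successors {4}; q | q & p & ~p there: 4:F. ✗
4: successors {5}; q | q & p & ~p there: 5:T. ✓
5: successors {6}; q | q & p & ~p there: 6:F. ✗
6: successors {7}; q | q & p & ~p there: 7:T. ✓
7: successors {8}; q | q & p & ~p there: 8:T. ✓
8: successors {1}; q | q & p & ~p there: 1:T. ✓
Satisfying worlds: {1, 2, 4, 6, 7, 8}.

6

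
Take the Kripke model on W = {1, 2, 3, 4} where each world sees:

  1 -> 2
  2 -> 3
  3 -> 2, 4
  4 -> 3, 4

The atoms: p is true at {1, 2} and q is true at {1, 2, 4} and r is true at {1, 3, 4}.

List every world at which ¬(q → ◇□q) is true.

1: q → ◇□q is F. ✓
2: q → ◇□q is T. ✗
3: q → ◇□q is T. ✗
4: q → ◇□q is T. ✗

{1}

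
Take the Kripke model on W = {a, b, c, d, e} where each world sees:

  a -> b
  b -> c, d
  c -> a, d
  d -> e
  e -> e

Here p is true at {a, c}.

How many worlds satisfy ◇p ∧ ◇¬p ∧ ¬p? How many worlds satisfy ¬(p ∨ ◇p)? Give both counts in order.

1 and 2

For ◇p ∧ ◇¬p ∧ ¬p:
a: ◇p is F, ◇¬p ∧ ¬p is F. ✗
b: ◇p is T, ◇¬p ∧ ¬p is T. ✓
c: ◇p is T, ◇¬p ∧ ¬p is F. ✗
d: ◇p is F, ◇¬p ∧ ¬p is T. ✗
e: ◇p is F, ◇¬p ∧ ¬p is T. ✗
— 1 world.
For ¬(p ∨ ◇p):
a: p ∨ ◇p is T. ✗
b: p ∨ ◇p is T. ✗
c: p ∨ ◇p is T. ✗
d: p ∨ ◇p is F. ✓
e: p ∨ ◇p is F. ✓
— 2 worlds.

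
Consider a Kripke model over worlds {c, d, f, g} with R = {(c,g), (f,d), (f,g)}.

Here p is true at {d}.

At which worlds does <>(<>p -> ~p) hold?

c: successors {g}; <>p -> ~p there: g:T. ✓
d: no successors, so <>(<>p -> ~p) fails. ✗
f: successors {d, g}; <>p -> ~p there: d:T, g:T. ✓
g: no successors, so <>(<>p -> ~p) fails. ✗

{c, f}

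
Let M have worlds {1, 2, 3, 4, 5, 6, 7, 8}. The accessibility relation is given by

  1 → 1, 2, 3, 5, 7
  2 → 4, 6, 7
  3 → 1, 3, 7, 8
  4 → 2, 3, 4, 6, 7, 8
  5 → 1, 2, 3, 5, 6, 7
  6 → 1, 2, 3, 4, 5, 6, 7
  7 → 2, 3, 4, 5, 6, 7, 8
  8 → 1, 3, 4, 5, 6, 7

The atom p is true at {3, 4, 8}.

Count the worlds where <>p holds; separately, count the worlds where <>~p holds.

8 and 8

For <>p:
1: successors {1, 2, 3, 5, 7}; p there: 1:F, 2:F, 3:T, 5:F, 7:F. ✓
2: successors {4, 6, 7}; p there: 4:T, 6:F, 7:F. ✓
3: successors {1, 3, 7, 8}; p there: 1:F, 3:T, 7:F, 8:T. ✓
4: successors {2, 3, 4, 6, 7, 8}; p there: 2:F, 3:T, 4:T, 6:F, 7:F, 8:T. ✓
5: successors {1, 2, 3, 5, 6, 7}; p there: 1:F, 2:F, 3:T, 5:F, 6:F, 7:F. ✓
6: successors {1, 2, 3, 4, 5, 6, 7}; p there: 1:F, 2:F, 3:T, 4:T, 5:F, 6:F, 7:F. ✓
7: successors {2, 3, 4, 5, 6, 7, 8}; p there: 2:F, 3:T, 4:T, 5:F, 6:F, 7:F, 8:T. ✓
8: successors {1, 3, 4, 5, 6, 7}; p there: 1:F, 3:T, 4:T, 5:F, 6:F, 7:F. ✓
— 8 worlds.
For <>~p:
1: successors {1, 2, 3, 5, 7}; ~p there: 1:T, 2:T, 3:F, 5:T, 7:T. ✓
2: successors {4, 6, 7}; ~p there: 4:F, 6:T, 7:T. ✓
3: successors {1, 3, 7, 8}; ~p there: 1:T, 3:F, 7:T, 8:F. ✓
4: successors {2, 3, 4, 6, 7, 8}; ~p there: 2:T, 3:F, 4:F, 6:T, 7:T, 8:F. ✓
5: successors {1, 2, 3, 5, 6, 7}; ~p there: 1:T, 2:T, 3:F, 5:T, 6:T, 7:T. ✓
6: successors {1, 2, 3, 4, 5, 6, 7}; ~p there: 1:T, 2:T, 3:F, 4:F, 5:T, 6:T, 7:T. ✓
7: successors {2, 3, 4, 5, 6, 7, 8}; ~p there: 2:T, 3:F, 4:F, 5:T, 6:T, 7:T, 8:F. ✓
8: successors {1, 3, 4, 5, 6, 7}; ~p there: 1:T, 3:F, 4:F, 5:T, 6:T, 7:T. ✓
— 8 worlds.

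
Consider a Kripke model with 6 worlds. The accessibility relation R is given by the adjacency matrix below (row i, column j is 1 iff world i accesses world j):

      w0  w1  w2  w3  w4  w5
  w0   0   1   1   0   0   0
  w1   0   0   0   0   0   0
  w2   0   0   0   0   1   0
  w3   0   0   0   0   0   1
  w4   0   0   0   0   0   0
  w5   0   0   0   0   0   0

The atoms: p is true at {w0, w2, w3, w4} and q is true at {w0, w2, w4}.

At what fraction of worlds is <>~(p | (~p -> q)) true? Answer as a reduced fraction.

w0: successors {w1, w2}; ~(p | (~p -> q)) there: w1:T, w2:F. ✓
w1: no successors, so <>~(p | (~p -> q)) fails. ✗
w2: successors {w4}; ~(p | (~p -> q)) there: w4:F. ✗
w3: successors {w5}; ~(p | (~p -> q)) there: w5:T. ✓
w4: no successors, so <>~(p | (~p -> q)) fails. ✗
w5: no successors, so <>~(p | (~p -> q)) fails. ✗
That's 2 of 6 worlds, so 2/6 = 1/3.

1/3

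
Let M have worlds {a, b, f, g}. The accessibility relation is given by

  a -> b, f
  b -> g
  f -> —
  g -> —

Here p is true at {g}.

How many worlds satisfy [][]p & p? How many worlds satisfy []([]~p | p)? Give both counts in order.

1 and 3

For [][]p & p:
a: [][]p is T, p is F. ✗
b: [][]p is T, p is F. ✗
f: [][]p is T, p is F. ✗
g: [][]p is T, p is T. ✓
— 1 world.
For []([]~p | p):
a: successors {b, f}; []~p | p there: b:F, f:T. ✗
b: successors {g}; []~p | p there: g:T. ✓
f: no successors, so []([]~p | p) holds vacuously. ✓
g: no successors, so []([]~p | p) holds vacuously. ✓
— 3 worlds.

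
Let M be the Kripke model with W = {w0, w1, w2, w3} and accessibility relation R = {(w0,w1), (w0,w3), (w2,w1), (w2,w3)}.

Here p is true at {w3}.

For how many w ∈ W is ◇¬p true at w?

w0: successors {w1, w3}; ¬p there: w1:T, w3:F. ✓
w1: no successors, so ◇¬p fails. ✗
w2: successors {w1, w3}; ¬p there: w1:T, w3:F. ✓
w3: no successors, so ◇¬p fails. ✗
Satisfying worlds: {w0, w2}.

2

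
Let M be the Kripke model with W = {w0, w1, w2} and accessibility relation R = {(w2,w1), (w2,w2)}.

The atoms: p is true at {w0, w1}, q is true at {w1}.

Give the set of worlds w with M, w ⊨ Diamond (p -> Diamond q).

w0: no successors, so Diamond (p -> Diamond q) fails. ✗
w1: no successors, so Diamond (p -> Diamond q) fails. ✗
w2: successors {w1, w2}; p -> Diamond q there: w1:F, w2:T. ✓

{w2}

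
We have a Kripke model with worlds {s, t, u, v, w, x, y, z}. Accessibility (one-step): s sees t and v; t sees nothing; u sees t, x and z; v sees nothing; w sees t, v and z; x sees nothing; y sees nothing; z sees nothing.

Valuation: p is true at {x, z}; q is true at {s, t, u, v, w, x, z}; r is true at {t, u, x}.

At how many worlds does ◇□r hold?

s: successors {t, v}; □r there: t:T, v:T. ✓
t: no successors, so ◇□r fails. ✗
u: successors {t, x, z}; □r there: t:T, x:T, z:T. ✓
v: no successors, so ◇□r fails. ✗
w: successors {t, v, z}; □r there: t:T, v:T, z:T. ✓
x: no successors, so ◇□r fails. ✗
y: no successors, so ◇□r fails. ✗
z: no successors, so ◇□r fails. ✗
Satisfying worlds: {s, u, w}.

3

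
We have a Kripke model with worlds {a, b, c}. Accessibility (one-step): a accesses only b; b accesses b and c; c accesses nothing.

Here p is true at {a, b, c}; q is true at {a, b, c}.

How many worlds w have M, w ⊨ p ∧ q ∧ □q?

3

a: p is T, q ∧ □q is T. ✓
b: p is T, q ∧ □q is T. ✓
c: p is T, q ∧ □q is T. ✓
Satisfying worlds: {a, b, c}.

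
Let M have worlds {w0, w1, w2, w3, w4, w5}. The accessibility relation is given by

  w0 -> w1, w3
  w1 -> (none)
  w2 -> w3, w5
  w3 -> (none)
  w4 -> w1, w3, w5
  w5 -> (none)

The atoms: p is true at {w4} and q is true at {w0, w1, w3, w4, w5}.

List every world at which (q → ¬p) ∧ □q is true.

{w0, w1, w2, w3, w5}

w0: q → ¬p is T, □q is T. ✓
w1: q → ¬p is T, □q is T. ✓
w2: q → ¬p is T, □q is T. ✓
w3: q → ¬p is T, □q is T. ✓
w4: q → ¬p is F, □q is T. ✗
w5: q → ¬p is T, □q is T. ✓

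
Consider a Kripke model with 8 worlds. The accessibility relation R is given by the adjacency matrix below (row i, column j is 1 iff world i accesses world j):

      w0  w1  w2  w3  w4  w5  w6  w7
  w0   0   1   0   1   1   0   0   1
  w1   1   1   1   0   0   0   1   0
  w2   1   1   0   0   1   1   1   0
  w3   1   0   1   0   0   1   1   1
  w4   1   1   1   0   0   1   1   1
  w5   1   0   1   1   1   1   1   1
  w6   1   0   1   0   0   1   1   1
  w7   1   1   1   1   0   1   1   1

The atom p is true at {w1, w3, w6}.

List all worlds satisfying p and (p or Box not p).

{w1, w3, w6}

w0: p is F, p or Box not p is F. ✗
w1: p is T, p or Box not p is T. ✓
w2: p is F, p or Box not p is F. ✗
w3: p is T, p or Box not p is T. ✓
w4: p is F, p or Box not p is F. ✗
w5: p is F, p or Box not p is F. ✗
w6: p is T, p or Box not p is T. ✓
w7: p is F, p or Box not p is F. ✗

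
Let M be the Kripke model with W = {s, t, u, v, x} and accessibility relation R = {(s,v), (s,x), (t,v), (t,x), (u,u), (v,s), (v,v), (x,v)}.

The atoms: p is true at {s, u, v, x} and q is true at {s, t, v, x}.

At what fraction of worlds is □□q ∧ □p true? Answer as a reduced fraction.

s: □□q is T, □p is T. ✓
t: □□q is T, □p is T. ✓
u: □□q is F, □p is T. ✗
v: □□q is T, □p is T. ✓
x: □□q is T, □p is T. ✓
That's 4 of 5 worlds, so 4/5.

4/5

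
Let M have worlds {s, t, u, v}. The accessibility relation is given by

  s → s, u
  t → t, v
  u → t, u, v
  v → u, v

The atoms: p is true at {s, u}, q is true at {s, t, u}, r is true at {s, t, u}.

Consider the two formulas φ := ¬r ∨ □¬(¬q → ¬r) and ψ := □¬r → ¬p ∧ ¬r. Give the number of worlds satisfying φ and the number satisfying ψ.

1 and 4

For ¬r ∨ □¬(¬q → ¬r):
s: ¬r is F, □¬(¬q → ¬r) is F. ✗
t: ¬r is F, □¬(¬q → ¬r) is F. ✗
u: ¬r is F, □¬(¬q → ¬r) is F. ✗
v: ¬r is T, □¬(¬q → ¬r) is F. ✓
— 1 world.
For □¬r → ¬p ∧ ¬r:
s: □¬r is F, ¬p ∧ ¬r is F. ✓
t: □¬r is F, ¬p ∧ ¬r is F. ✓
u: □¬r is F, ¬p ∧ ¬r is F. ✓
v: □¬r is F, ¬p ∧ ¬r is T. ✓
— 4 worlds.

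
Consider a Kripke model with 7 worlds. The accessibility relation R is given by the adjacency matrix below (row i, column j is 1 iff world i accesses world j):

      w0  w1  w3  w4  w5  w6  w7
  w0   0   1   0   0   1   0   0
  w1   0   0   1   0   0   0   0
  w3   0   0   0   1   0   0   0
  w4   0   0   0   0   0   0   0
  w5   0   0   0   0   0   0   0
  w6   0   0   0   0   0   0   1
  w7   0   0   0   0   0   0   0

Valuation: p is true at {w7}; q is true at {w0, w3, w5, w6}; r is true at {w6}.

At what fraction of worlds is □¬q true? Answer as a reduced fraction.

w0: successors {w1, w5}; ¬q there: w1:T, w5:F. ✗
w1: successors {w3}; ¬q there: w3:F. ✗
w3: successors {w4}; ¬q there: w4:T. ✓
w4: no successors, so □¬q holds vacuously. ✓
w5: no successors, so □¬q holds vacuously. ✓
w6: successors {w7}; ¬q there: w7:T. ✓
w7: no successors, so □¬q holds vacuously. ✓
That's 5 of 7 worlds, so 5/7.

5/7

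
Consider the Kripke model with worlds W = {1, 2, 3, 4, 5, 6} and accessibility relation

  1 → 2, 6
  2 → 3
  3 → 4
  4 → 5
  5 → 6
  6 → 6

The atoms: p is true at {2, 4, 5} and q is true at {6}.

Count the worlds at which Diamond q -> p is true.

1: Diamond q is T, p is F. ✗
2: Diamond q is F, p is T. ✓
3: Diamond q is F, p is F. ✓
4: Diamond q is F, p is T. ✓
5: Diamond q is T, p is T. ✓
6: Diamond q is T, p is F. ✗
Satisfying worlds: {2, 3, 4, 5}.

4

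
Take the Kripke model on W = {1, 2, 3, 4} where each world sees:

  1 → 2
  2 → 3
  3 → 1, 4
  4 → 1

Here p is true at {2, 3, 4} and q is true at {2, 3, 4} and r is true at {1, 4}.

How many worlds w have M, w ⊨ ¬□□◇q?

1: □□◇q is T. ✗
2: □□◇q is F. ✓
3: □□◇q is T. ✗
4: □□◇q is T. ✗
Satisfying worlds: {2}.

1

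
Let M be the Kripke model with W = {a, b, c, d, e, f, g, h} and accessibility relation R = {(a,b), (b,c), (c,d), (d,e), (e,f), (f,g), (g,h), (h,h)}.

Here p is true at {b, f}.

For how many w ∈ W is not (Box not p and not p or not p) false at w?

a: Box not p and not p or not p is T. ✗
b: Box not p and not p or not p is F. ✓
c: Box not p and not p or not p is T. ✗
d: Box not p and not p or not p is T. ✗
e: Box not p and not p or not p is T. ✗
f: Box not p and not p or not p is F. ✓
g: Box not p and not p or not p is T. ✗
h: Box not p and not p or not p is T. ✗
Satisfying worlds: {b, f}.
So not (Box not p and not p or not p) fails at the other 6 worlds.

6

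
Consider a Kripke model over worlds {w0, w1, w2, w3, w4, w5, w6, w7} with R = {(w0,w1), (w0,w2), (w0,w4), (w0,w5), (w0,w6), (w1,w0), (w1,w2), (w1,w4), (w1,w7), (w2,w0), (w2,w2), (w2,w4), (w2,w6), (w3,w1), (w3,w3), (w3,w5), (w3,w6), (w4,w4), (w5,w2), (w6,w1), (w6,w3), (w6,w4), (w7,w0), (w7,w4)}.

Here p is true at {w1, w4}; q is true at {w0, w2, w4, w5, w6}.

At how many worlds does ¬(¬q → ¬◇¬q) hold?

2

w0: ¬q → ¬◇¬q is T. ✗
w1: ¬q → ¬◇¬q is F. ✓
w2: ¬q → ¬◇¬q is T. ✗
w3: ¬q → ¬◇¬q is F. ✓
w4: ¬q → ¬◇¬q is T. ✗
w5: ¬q → ¬◇¬q is T. ✗
w6: ¬q → ¬◇¬q is T. ✗
w7: ¬q → ¬◇¬q is T. ✗
Satisfying worlds: {w1, w3}.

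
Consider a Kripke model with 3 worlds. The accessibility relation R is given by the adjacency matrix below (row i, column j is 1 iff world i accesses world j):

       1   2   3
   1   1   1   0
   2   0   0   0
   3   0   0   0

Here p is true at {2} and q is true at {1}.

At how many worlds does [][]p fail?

1: successors {1, 2}; []p there: 1:F, 2:T. ✗
2: no successors, so [][]p holds vacuously. ✓
3: no successors, so [][]p holds vacuously. ✓
Satisfying worlds: {2, 3}.
So [][]p fails at the other 1 world.

1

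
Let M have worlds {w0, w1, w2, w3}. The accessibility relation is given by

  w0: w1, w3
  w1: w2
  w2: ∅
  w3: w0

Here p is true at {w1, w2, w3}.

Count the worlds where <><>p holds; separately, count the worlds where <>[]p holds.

2 and 3

For <><>p:
w0: successors {w1, w3}; <>p there: w1:T, w3:F. ✓
w1: successors {w2}; <>p there: w2:F. ✗
w2: no successors, so <><>p fails. ✗
w3: successors {w0}; <>p there: w0:T. ✓
— 2 worlds.
For <>[]p:
w0: successors {w1, w3}; []p there: w1:T, w3:F. ✓
w1: successors {w2}; []p there: w2:T. ✓
w2: no successors, so <>[]p fails. ✗
w3: successors {w0}; []p there: w0:T. ✓
— 3 worlds.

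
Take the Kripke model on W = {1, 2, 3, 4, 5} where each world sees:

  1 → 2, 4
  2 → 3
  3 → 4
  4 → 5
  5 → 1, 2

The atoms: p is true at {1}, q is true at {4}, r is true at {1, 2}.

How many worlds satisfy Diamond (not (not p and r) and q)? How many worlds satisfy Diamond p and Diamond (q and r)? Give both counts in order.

For Diamond (not (not p and r) and q):
1: successors {2, 4}; not (not p and r) and q there: 2:F, 4:T. ✓
2: successors {3}; not (not p and r) and q there: 3:F. ✗
3: successors {4}; not (not p and r) and q there: 4:T. ✓
4: successors {5}; not (not p and r) and q there: 5:F. ✗
5: successors {1, 2}; not (not p and r) and q there: 1:F, 2:F. ✗
— 2 worlds.
For Diamond p and Diamond (q and r):
1: Diamond p is F, Diamond (q and r) is F. ✗
2: Diamond p is F, Diamond (q and r) is F. ✗
3: Diamond p is F, Diamond (q and r) is F. ✗
4: Diamond p is F, Diamond (q and r) is F. ✗
5: Diamond p is T, Diamond (q and r) is F. ✗
— 0 worlds.

2 and 0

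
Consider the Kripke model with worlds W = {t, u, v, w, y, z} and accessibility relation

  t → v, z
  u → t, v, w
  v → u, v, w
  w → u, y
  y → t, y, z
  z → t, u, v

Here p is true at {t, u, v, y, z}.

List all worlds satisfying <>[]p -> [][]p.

{y}

t: <>[]p is T, [][]p is F. ✗
u: <>[]p is T, [][]p is F. ✗
v: <>[]p is T, [][]p is F. ✗
w: <>[]p is T, [][]p is F. ✗
y: <>[]p is T, [][]p is T. ✓
z: <>[]p is T, [][]p is F. ✗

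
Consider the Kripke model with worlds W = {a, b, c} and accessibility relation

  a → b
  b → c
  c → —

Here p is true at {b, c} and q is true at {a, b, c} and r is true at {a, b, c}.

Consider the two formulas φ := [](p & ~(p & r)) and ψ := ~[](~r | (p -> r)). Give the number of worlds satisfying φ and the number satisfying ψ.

1 and 0

For [](p & ~(p & r)):
a: successors {b}; p & ~(p & r) there: b:F. ✗
b: successors {c}; p & ~(p & r) there: c:F. ✗
c: no successors, so [](p & ~(p & r)) holds vacuously. ✓
— 1 world.
For ~[](~r | (p -> r)):
a: [](~r | (p -> r)) is T. ✗
b: [](~r | (p -> r)) is T. ✗
c: [](~r | (p -> r)) is T. ✗
— 0 worlds.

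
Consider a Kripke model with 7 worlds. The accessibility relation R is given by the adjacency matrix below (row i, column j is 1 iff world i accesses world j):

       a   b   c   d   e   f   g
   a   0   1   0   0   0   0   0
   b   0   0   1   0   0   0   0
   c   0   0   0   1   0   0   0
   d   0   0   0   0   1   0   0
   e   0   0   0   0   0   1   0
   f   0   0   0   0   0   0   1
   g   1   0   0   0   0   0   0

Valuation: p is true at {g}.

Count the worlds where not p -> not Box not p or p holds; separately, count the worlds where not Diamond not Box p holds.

For not p -> not Box not p or p:
a: not p is T, not Box not p or p is F. ✗
b: not p is T, not Box not p or p is F. ✗
c: not p is T, not Box not p or p is F. ✗
d: not p is T, not Box not p or p is F. ✗
e: not p is T, not Box not p or p is F. ✗
f: not p is T, not Box not p or p is T. ✓
g: not p is F, not Box not p or p is T. ✓
— 2 worlds.
For not Diamond not Box p:
a: Diamond not Box p is T. ✗
b: Diamond not Box p is T. ✗
c: Diamond not Box p is T. ✗
d: Diamond not Box p is T. ✗
e: Diamond not Box p is F. ✓
f: Diamond not Box p is T. ✗
g: Diamond not Box p is T. ✗
— 1 world.

2 and 1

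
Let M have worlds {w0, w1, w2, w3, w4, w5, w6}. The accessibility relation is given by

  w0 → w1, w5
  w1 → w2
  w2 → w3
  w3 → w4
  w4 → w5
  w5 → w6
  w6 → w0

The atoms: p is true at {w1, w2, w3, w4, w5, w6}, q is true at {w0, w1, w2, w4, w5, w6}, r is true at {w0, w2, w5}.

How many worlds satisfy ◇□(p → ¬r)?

w0: successors {w1, w5}; □(p → ¬r) there: w1:F, w5:T. ✓
w1: successors {w2}; □(p → ¬r) there: w2:T. ✓
w2: successors {w3}; □(p → ¬r) there: w3:T. ✓
w3: successors {w4}; □(p → ¬r) there: w4:F. ✗
w4: successors {w5}; □(p → ¬r) there: w5:T. ✓
w5: successors {w6}; □(p → ¬r) there: w6:T. ✓
w6: successors {w0}; □(p → ¬r) there: w0:F. ✗
Satisfying worlds: {w0, w1, w2, w4, w5}.

5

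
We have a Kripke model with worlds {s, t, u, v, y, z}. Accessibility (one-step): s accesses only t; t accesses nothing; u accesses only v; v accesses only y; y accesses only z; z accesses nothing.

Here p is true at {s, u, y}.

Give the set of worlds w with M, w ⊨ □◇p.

{t, u, z}

s: successors {t}; ◇p there: t:F. ✗
t: no successors, so □◇p holds vacuously. ✓
u: successors {v}; ◇p there: v:T. ✓
v: successors {y}; ◇p there: y:F. ✗
y: successors {z}; ◇p there: z:F. ✗
z: no successors, so □◇p holds vacuously. ✓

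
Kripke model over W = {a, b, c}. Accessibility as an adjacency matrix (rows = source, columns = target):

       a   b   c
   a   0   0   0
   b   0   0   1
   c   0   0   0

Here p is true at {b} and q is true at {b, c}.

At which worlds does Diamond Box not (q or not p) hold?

{b}

a: no successors, so Diamond Box not (q or not p) fails. ✗
b: successors {c}; Box not (q or not p) there: c:T. ✓
c: no successors, so Diamond Box not (q or not p) fails. ✗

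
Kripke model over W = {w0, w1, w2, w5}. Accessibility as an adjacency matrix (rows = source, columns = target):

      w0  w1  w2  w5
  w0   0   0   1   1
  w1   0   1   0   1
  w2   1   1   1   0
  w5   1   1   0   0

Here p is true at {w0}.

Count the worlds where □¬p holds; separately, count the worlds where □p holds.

For □¬p:
w0: successors {w2, w5}; ¬p there: w2:T, w5:T. ✓
w1: successors {w1, w5}; ¬p there: w1:T, w5:T. ✓
w2: successors {w0, w1, w2}; ¬p there: w0:F, w1:T, w2:T. ✗
w5: successors {w0, w1}; ¬p there: w0:F, w1:T. ✗
— 2 worlds.
For □p:
w0: successors {w2, w5}; p there: w2:F, w5:F. ✗
w1: successors {w1, w5}; p there: w1:F, w5:F. ✗
w2: successors {w0, w1, w2}; p there: w0:T, w1:F, w2:F. ✗
w5: successors {w0, w1}; p there: w0:T, w1:F. ✗
— 0 worlds.

2 and 0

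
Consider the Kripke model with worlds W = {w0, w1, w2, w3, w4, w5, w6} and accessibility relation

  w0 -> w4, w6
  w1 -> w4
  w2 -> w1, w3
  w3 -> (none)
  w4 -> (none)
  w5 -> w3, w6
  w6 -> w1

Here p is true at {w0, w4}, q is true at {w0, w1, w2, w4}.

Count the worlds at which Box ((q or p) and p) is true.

3

w0: successors {w4, w6}; (q or p) and p there: w4:T, w6:F. ✗
w1: successors {w4}; (q or p) and p there: w4:T. ✓
w2: successors {w1, w3}; (q or p) and p there: w1:F, w3:F. ✗
w3: no successors, so Box ((q or p) and p) holds vacuously. ✓
w4: no successors, so Box ((q or p) and p) holds vacuously. ✓
w5: successors {w3, w6}; (q or p) and p there: w3:F, w6:F. ✗
w6: successors {w1}; (q or p) and p there: w1:F. ✗
Satisfying worlds: {w1, w3, w4}.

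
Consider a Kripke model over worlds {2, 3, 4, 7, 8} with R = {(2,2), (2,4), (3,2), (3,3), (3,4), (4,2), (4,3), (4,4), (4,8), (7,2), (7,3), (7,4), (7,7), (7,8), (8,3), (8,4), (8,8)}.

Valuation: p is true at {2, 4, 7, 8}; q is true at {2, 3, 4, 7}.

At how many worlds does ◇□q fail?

0

2: successors {2, 4}; □q there: 2:T, 4:F. ✓
3: successors {2, 3, 4}; □q there: 2:T, 3:T, 4:F. ✓
4: successors {2, 3, 4, 8}; □q there: 2:T, 3:T, 4:F, 8:F. ✓
7: successors {2, 3, 4, 7, 8}; □q there: 2:T, 3:T, 4:F, 7:F, 8:F. ✓
8: successors {3, 4, 8}; □q there: 3:T, 4:F, 8:F. ✓
Satisfying worlds: {2, 3, 4, 7, 8}.
So ◇□q fails at the other 0 worlds.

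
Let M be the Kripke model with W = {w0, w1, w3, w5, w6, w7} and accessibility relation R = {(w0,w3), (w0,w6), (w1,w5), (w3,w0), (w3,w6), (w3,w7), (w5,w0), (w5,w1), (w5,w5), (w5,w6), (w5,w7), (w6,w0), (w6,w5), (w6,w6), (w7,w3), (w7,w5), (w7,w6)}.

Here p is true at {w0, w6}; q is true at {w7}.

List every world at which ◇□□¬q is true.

{w0, w7}

w0: successors {w3, w6}; □□¬q there: w3:T, w6:F. ✓
w1: successors {w5}; □□¬q there: w5:F. ✗
w3: successors {w0, w6, w7}; □□¬q there: w0:F, w6:F, w7:F. ✗
w5: successors {w0, w1, w5, w6, w7}; □□¬q there: w0:F, w1:F, w5:F, w6:F, w7:F. ✗
w6: successors {w0, w5, w6}; □□¬q there: w0:F, w5:F, w6:F. ✗
w7: successors {w3, w5, w6}; □□¬q there: w3:T, w5:F, w6:F. ✓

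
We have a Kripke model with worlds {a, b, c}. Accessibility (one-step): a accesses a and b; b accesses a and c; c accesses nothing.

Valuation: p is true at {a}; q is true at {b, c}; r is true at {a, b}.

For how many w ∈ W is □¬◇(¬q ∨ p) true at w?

a: successors {a, b}; ¬◇(¬q ∨ p) there: a:F, b:F. ✗
b: successors {a, c}; ¬◇(¬q ∨ p) there: a:F, c:T. ✗
c: no successors, so □¬◇(¬q ∨ p) holds vacuously. ✓
Satisfying worlds: {c}.

1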